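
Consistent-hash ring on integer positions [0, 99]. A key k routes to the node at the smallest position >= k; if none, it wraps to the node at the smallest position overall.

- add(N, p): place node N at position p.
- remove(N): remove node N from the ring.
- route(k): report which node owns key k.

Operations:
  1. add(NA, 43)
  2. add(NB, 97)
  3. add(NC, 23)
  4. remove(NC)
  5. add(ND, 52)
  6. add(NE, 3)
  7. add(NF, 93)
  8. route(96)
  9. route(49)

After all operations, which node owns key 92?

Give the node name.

Op 1: add NA@43 -> ring=[43:NA]
Op 2: add NB@97 -> ring=[43:NA,97:NB]
Op 3: add NC@23 -> ring=[23:NC,43:NA,97:NB]
Op 4: remove NC -> ring=[43:NA,97:NB]
Op 5: add ND@52 -> ring=[43:NA,52:ND,97:NB]
Op 6: add NE@3 -> ring=[3:NE,43:NA,52:ND,97:NB]
Op 7: add NF@93 -> ring=[3:NE,43:NA,52:ND,93:NF,97:NB]
Op 8: route key 96: smallest pos >= 96 is 97 -> NB
Op 9: route key 49: smallest pos >= 49 is 52 -> ND
Final route key 92: smallest pos >= 92 is 93 -> NF

Answer: NF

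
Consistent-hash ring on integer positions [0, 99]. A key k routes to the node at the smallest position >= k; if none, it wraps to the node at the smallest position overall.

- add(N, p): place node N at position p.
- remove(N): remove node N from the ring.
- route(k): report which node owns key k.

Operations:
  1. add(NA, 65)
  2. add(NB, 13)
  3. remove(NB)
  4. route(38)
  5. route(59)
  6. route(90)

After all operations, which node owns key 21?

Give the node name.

Op 1: add NA@65 -> ring=[65:NA]
Op 2: add NB@13 -> ring=[13:NB,65:NA]
Op 3: remove NB -> ring=[65:NA]
Op 4: route key 38: smallest pos >= 38 is 65 -> NA
Op 5: route key 59: smallest pos >= 59 is 65 -> NA
Op 6: route key 90: none >= 90, wrap to smallest pos 65 -> NA
Final route key 21: smallest pos >= 21 is 65 -> NA

Answer: NA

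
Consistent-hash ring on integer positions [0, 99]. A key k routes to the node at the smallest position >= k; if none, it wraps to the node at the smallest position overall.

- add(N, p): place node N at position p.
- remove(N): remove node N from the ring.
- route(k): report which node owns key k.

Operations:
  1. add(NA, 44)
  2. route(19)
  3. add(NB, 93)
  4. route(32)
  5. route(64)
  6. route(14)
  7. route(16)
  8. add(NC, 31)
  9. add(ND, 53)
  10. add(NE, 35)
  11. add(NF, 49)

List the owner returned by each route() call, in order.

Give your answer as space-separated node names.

Answer: NA NA NB NA NA

Derivation:
Op 1: add NA@44 -> ring=[44:NA]
Op 2: route key 19: smallest pos >= 19 is 44 -> NA
Op 3: add NB@93 -> ring=[44:NA,93:NB]
Op 4: route key 32: smallest pos >= 32 is 44 -> NA
Op 5: route key 64: smallest pos >= 64 is 93 -> NB
Op 6: route key 14: smallest pos >= 14 is 44 -> NA
Op 7: route key 16: smallest pos >= 16 is 44 -> NA
Op 8: add NC@31 -> ring=[31:NC,44:NA,93:NB]
Op 9: add ND@53 -> ring=[31:NC,44:NA,53:ND,93:NB]
Op 10: add NE@35 -> ring=[31:NC,35:NE,44:NA,53:ND,93:NB]
Op 11: add NF@49 -> ring=[31:NC,35:NE,44:NA,49:NF,53:ND,93:NB]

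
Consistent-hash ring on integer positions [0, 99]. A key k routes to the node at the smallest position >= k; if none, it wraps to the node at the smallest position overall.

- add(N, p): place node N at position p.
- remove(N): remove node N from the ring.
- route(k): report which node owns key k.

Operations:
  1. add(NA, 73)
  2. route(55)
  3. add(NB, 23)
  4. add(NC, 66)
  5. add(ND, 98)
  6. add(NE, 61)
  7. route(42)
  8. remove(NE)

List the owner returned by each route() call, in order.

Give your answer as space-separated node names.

Op 1: add NA@73 -> ring=[73:NA]
Op 2: route key 55: smallest pos >= 55 is 73 -> NA
Op 3: add NB@23 -> ring=[23:NB,73:NA]
Op 4: add NC@66 -> ring=[23:NB,66:NC,73:NA]
Op 5: add ND@98 -> ring=[23:NB,66:NC,73:NA,98:ND]
Op 6: add NE@61 -> ring=[23:NB,61:NE,66:NC,73:NA,98:ND]
Op 7: route key 42: smallest pos >= 42 is 61 -> NE
Op 8: remove NE -> ring=[23:NB,66:NC,73:NA,98:ND]

Answer: NA NE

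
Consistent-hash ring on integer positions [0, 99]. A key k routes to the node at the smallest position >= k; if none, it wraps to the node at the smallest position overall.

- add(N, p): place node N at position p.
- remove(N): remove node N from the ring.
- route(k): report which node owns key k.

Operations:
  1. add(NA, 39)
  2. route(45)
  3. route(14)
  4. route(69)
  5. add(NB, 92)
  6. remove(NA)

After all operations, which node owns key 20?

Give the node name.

Answer: NB

Derivation:
Op 1: add NA@39 -> ring=[39:NA]
Op 2: route key 45: none >= 45, wrap to smallest pos 39 -> NA
Op 3: route key 14: smallest pos >= 14 is 39 -> NA
Op 4: route key 69: none >= 69, wrap to smallest pos 39 -> NA
Op 5: add NB@92 -> ring=[39:NA,92:NB]
Op 6: remove NA -> ring=[92:NB]
Final route key 20: smallest pos >= 20 is 92 -> NB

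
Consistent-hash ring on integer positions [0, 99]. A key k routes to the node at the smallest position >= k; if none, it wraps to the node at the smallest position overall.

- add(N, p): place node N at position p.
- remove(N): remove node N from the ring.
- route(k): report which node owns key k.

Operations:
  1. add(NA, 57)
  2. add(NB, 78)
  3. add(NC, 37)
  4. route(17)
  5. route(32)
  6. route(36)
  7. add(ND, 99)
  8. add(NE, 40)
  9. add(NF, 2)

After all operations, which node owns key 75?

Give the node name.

Op 1: add NA@57 -> ring=[57:NA]
Op 2: add NB@78 -> ring=[57:NA,78:NB]
Op 3: add NC@37 -> ring=[37:NC,57:NA,78:NB]
Op 4: route key 17: smallest pos >= 17 is 37 -> NC
Op 5: route key 32: smallest pos >= 32 is 37 -> NC
Op 6: route key 36: smallest pos >= 36 is 37 -> NC
Op 7: add ND@99 -> ring=[37:NC,57:NA,78:NB,99:ND]
Op 8: add NE@40 -> ring=[37:NC,40:NE,57:NA,78:NB,99:ND]
Op 9: add NF@2 -> ring=[2:NF,37:NC,40:NE,57:NA,78:NB,99:ND]
Final route key 75: smallest pos >= 75 is 78 -> NB

Answer: NB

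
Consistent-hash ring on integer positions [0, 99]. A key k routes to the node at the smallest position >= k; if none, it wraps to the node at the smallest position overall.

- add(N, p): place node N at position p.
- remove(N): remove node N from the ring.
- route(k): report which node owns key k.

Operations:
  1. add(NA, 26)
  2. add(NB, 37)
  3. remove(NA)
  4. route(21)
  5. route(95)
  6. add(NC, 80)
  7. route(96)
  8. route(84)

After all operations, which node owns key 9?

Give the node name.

Answer: NB

Derivation:
Op 1: add NA@26 -> ring=[26:NA]
Op 2: add NB@37 -> ring=[26:NA,37:NB]
Op 3: remove NA -> ring=[37:NB]
Op 4: route key 21: smallest pos >= 21 is 37 -> NB
Op 5: route key 95: none >= 95, wrap to smallest pos 37 -> NB
Op 6: add NC@80 -> ring=[37:NB,80:NC]
Op 7: route key 96: none >= 96, wrap to smallest pos 37 -> NB
Op 8: route key 84: none >= 84, wrap to smallest pos 37 -> NB
Final route key 9: smallest pos >= 9 is 37 -> NB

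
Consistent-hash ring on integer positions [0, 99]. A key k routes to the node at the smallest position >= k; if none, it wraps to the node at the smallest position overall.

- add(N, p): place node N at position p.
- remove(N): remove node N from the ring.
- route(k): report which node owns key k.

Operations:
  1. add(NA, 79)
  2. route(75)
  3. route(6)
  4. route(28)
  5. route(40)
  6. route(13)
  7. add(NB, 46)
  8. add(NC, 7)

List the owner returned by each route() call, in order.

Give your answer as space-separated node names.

Op 1: add NA@79 -> ring=[79:NA]
Op 2: route key 75: smallest pos >= 75 is 79 -> NA
Op 3: route key 6: smallest pos >= 6 is 79 -> NA
Op 4: route key 28: smallest pos >= 28 is 79 -> NA
Op 5: route key 40: smallest pos >= 40 is 79 -> NA
Op 6: route key 13: smallest pos >= 13 is 79 -> NA
Op 7: add NB@46 -> ring=[46:NB,79:NA]
Op 8: add NC@7 -> ring=[7:NC,46:NB,79:NA]

Answer: NA NA NA NA NA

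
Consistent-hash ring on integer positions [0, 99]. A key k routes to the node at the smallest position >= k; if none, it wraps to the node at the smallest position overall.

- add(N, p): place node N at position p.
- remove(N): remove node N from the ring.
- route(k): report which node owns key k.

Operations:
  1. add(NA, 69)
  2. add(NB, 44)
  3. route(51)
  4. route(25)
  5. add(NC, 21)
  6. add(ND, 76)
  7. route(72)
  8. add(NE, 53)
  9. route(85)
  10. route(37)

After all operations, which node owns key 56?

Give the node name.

Op 1: add NA@69 -> ring=[69:NA]
Op 2: add NB@44 -> ring=[44:NB,69:NA]
Op 3: route key 51: smallest pos >= 51 is 69 -> NA
Op 4: route key 25: smallest pos >= 25 is 44 -> NB
Op 5: add NC@21 -> ring=[21:NC,44:NB,69:NA]
Op 6: add ND@76 -> ring=[21:NC,44:NB,69:NA,76:ND]
Op 7: route key 72: smallest pos >= 72 is 76 -> ND
Op 8: add NE@53 -> ring=[21:NC,44:NB,53:NE,69:NA,76:ND]
Op 9: route key 85: none >= 85, wrap to smallest pos 21 -> NC
Op 10: route key 37: smallest pos >= 37 is 44 -> NB
Final route key 56: smallest pos >= 56 is 69 -> NA

Answer: NA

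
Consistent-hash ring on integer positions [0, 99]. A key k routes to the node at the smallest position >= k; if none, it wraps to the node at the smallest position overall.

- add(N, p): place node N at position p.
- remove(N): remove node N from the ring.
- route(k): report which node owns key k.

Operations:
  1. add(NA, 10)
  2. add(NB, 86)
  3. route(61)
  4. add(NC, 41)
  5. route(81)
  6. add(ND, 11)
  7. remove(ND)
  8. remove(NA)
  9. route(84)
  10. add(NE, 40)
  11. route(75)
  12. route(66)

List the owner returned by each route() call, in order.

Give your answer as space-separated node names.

Answer: NB NB NB NB NB

Derivation:
Op 1: add NA@10 -> ring=[10:NA]
Op 2: add NB@86 -> ring=[10:NA,86:NB]
Op 3: route key 61: smallest pos >= 61 is 86 -> NB
Op 4: add NC@41 -> ring=[10:NA,41:NC,86:NB]
Op 5: route key 81: smallest pos >= 81 is 86 -> NB
Op 6: add ND@11 -> ring=[10:NA,11:ND,41:NC,86:NB]
Op 7: remove ND -> ring=[10:NA,41:NC,86:NB]
Op 8: remove NA -> ring=[41:NC,86:NB]
Op 9: route key 84: smallest pos >= 84 is 86 -> NB
Op 10: add NE@40 -> ring=[40:NE,41:NC,86:NB]
Op 11: route key 75: smallest pos >= 75 is 86 -> NB
Op 12: route key 66: smallest pos >= 66 is 86 -> NB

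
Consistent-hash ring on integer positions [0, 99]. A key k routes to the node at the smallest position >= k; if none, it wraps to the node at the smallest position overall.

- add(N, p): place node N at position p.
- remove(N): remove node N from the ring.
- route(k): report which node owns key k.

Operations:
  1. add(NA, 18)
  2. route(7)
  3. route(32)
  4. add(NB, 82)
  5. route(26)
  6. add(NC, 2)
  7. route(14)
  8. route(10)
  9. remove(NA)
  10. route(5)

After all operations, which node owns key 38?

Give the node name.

Op 1: add NA@18 -> ring=[18:NA]
Op 2: route key 7: smallest pos >= 7 is 18 -> NA
Op 3: route key 32: none >= 32, wrap to smallest pos 18 -> NA
Op 4: add NB@82 -> ring=[18:NA,82:NB]
Op 5: route key 26: smallest pos >= 26 is 82 -> NB
Op 6: add NC@2 -> ring=[2:NC,18:NA,82:NB]
Op 7: route key 14: smallest pos >= 14 is 18 -> NA
Op 8: route key 10: smallest pos >= 10 is 18 -> NA
Op 9: remove NA -> ring=[2:NC,82:NB]
Op 10: route key 5: smallest pos >= 5 is 82 -> NB
Final route key 38: smallest pos >= 38 is 82 -> NB

Answer: NB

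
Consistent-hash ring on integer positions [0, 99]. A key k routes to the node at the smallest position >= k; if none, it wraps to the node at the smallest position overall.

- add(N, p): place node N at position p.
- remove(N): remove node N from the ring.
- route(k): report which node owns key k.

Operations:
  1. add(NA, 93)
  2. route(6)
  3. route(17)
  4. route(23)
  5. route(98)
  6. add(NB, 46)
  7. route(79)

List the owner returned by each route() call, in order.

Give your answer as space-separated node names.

Answer: NA NA NA NA NA

Derivation:
Op 1: add NA@93 -> ring=[93:NA]
Op 2: route key 6: smallest pos >= 6 is 93 -> NA
Op 3: route key 17: smallest pos >= 17 is 93 -> NA
Op 4: route key 23: smallest pos >= 23 is 93 -> NA
Op 5: route key 98: none >= 98, wrap to smallest pos 93 -> NA
Op 6: add NB@46 -> ring=[46:NB,93:NA]
Op 7: route key 79: smallest pos >= 79 is 93 -> NA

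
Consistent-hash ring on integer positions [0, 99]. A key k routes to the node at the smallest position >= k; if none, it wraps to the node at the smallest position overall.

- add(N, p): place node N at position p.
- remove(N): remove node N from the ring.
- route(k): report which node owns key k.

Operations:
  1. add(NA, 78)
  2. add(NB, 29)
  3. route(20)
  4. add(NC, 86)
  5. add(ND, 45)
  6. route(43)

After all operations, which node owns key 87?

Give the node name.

Answer: NB

Derivation:
Op 1: add NA@78 -> ring=[78:NA]
Op 2: add NB@29 -> ring=[29:NB,78:NA]
Op 3: route key 20: smallest pos >= 20 is 29 -> NB
Op 4: add NC@86 -> ring=[29:NB,78:NA,86:NC]
Op 5: add ND@45 -> ring=[29:NB,45:ND,78:NA,86:NC]
Op 6: route key 43: smallest pos >= 43 is 45 -> ND
Final route key 87: none >= 87, wrap to smallest pos 29 -> NB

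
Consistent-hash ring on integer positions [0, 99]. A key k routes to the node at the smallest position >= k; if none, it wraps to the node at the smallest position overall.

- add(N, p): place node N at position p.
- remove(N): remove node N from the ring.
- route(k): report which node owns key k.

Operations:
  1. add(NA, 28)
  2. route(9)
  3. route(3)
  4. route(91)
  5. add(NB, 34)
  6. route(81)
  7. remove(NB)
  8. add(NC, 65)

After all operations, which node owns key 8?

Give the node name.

Answer: NA

Derivation:
Op 1: add NA@28 -> ring=[28:NA]
Op 2: route key 9: smallest pos >= 9 is 28 -> NA
Op 3: route key 3: smallest pos >= 3 is 28 -> NA
Op 4: route key 91: none >= 91, wrap to smallest pos 28 -> NA
Op 5: add NB@34 -> ring=[28:NA,34:NB]
Op 6: route key 81: none >= 81, wrap to smallest pos 28 -> NA
Op 7: remove NB -> ring=[28:NA]
Op 8: add NC@65 -> ring=[28:NA,65:NC]
Final route key 8: smallest pos >= 8 is 28 -> NA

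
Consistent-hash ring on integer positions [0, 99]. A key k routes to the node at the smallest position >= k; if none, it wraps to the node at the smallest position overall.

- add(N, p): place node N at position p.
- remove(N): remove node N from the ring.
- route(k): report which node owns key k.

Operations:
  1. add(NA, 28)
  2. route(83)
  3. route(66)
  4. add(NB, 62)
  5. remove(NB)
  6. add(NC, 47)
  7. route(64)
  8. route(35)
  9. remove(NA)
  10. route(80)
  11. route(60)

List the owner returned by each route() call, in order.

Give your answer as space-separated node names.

Answer: NA NA NA NC NC NC

Derivation:
Op 1: add NA@28 -> ring=[28:NA]
Op 2: route key 83: none >= 83, wrap to smallest pos 28 -> NA
Op 3: route key 66: none >= 66, wrap to smallest pos 28 -> NA
Op 4: add NB@62 -> ring=[28:NA,62:NB]
Op 5: remove NB -> ring=[28:NA]
Op 6: add NC@47 -> ring=[28:NA,47:NC]
Op 7: route key 64: none >= 64, wrap to smallest pos 28 -> NA
Op 8: route key 35: smallest pos >= 35 is 47 -> NC
Op 9: remove NA -> ring=[47:NC]
Op 10: route key 80: none >= 80, wrap to smallest pos 47 -> NC
Op 11: route key 60: none >= 60, wrap to smallest pos 47 -> NC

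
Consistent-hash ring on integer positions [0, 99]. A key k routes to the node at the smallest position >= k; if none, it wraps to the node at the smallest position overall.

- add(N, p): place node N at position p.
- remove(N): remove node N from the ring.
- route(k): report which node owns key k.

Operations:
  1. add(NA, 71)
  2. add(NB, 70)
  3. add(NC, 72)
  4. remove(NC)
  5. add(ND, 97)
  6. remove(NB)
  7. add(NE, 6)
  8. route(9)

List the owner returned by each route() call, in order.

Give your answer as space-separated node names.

Op 1: add NA@71 -> ring=[71:NA]
Op 2: add NB@70 -> ring=[70:NB,71:NA]
Op 3: add NC@72 -> ring=[70:NB,71:NA,72:NC]
Op 4: remove NC -> ring=[70:NB,71:NA]
Op 5: add ND@97 -> ring=[70:NB,71:NA,97:ND]
Op 6: remove NB -> ring=[71:NA,97:ND]
Op 7: add NE@6 -> ring=[6:NE,71:NA,97:ND]
Op 8: route key 9: smallest pos >= 9 is 71 -> NA

Answer: NA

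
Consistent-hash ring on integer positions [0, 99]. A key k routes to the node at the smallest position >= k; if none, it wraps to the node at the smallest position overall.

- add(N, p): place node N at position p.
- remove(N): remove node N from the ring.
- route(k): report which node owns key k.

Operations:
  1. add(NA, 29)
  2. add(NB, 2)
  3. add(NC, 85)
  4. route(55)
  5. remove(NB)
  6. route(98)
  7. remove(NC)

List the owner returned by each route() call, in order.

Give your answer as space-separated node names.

Answer: NC NA

Derivation:
Op 1: add NA@29 -> ring=[29:NA]
Op 2: add NB@2 -> ring=[2:NB,29:NA]
Op 3: add NC@85 -> ring=[2:NB,29:NA,85:NC]
Op 4: route key 55: smallest pos >= 55 is 85 -> NC
Op 5: remove NB -> ring=[29:NA,85:NC]
Op 6: route key 98: none >= 98, wrap to smallest pos 29 -> NA
Op 7: remove NC -> ring=[29:NA]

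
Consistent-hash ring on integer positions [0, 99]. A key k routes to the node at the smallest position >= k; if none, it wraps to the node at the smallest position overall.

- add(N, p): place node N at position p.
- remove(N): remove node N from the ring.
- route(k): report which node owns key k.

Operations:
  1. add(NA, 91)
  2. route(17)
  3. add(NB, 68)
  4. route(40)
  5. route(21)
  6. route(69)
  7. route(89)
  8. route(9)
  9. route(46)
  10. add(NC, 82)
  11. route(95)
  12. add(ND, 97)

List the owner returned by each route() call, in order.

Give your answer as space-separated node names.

Op 1: add NA@91 -> ring=[91:NA]
Op 2: route key 17: smallest pos >= 17 is 91 -> NA
Op 3: add NB@68 -> ring=[68:NB,91:NA]
Op 4: route key 40: smallest pos >= 40 is 68 -> NB
Op 5: route key 21: smallest pos >= 21 is 68 -> NB
Op 6: route key 69: smallest pos >= 69 is 91 -> NA
Op 7: route key 89: smallest pos >= 89 is 91 -> NA
Op 8: route key 9: smallest pos >= 9 is 68 -> NB
Op 9: route key 46: smallest pos >= 46 is 68 -> NB
Op 10: add NC@82 -> ring=[68:NB,82:NC,91:NA]
Op 11: route key 95: none >= 95, wrap to smallest pos 68 -> NB
Op 12: add ND@97 -> ring=[68:NB,82:NC,91:NA,97:ND]

Answer: NA NB NB NA NA NB NB NB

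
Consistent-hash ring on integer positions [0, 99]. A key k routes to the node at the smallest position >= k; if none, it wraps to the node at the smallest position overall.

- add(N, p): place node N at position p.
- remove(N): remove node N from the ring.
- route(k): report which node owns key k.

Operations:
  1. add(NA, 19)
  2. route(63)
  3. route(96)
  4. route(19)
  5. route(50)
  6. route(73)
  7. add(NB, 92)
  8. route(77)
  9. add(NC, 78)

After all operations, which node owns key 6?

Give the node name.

Answer: NA

Derivation:
Op 1: add NA@19 -> ring=[19:NA]
Op 2: route key 63: none >= 63, wrap to smallest pos 19 -> NA
Op 3: route key 96: none >= 96, wrap to smallest pos 19 -> NA
Op 4: route key 19: smallest pos >= 19 is 19 -> NA
Op 5: route key 50: none >= 50, wrap to smallest pos 19 -> NA
Op 6: route key 73: none >= 73, wrap to smallest pos 19 -> NA
Op 7: add NB@92 -> ring=[19:NA,92:NB]
Op 8: route key 77: smallest pos >= 77 is 92 -> NB
Op 9: add NC@78 -> ring=[19:NA,78:NC,92:NB]
Final route key 6: smallest pos >= 6 is 19 -> NA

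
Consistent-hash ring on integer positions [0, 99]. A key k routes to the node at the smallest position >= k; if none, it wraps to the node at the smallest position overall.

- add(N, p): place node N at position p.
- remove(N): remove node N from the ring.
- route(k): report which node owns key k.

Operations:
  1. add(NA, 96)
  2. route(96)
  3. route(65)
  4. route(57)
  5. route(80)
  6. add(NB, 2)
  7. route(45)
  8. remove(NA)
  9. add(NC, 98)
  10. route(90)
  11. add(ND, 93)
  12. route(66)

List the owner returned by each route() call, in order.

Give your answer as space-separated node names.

Answer: NA NA NA NA NA NC ND

Derivation:
Op 1: add NA@96 -> ring=[96:NA]
Op 2: route key 96: smallest pos >= 96 is 96 -> NA
Op 3: route key 65: smallest pos >= 65 is 96 -> NA
Op 4: route key 57: smallest pos >= 57 is 96 -> NA
Op 5: route key 80: smallest pos >= 80 is 96 -> NA
Op 6: add NB@2 -> ring=[2:NB,96:NA]
Op 7: route key 45: smallest pos >= 45 is 96 -> NA
Op 8: remove NA -> ring=[2:NB]
Op 9: add NC@98 -> ring=[2:NB,98:NC]
Op 10: route key 90: smallest pos >= 90 is 98 -> NC
Op 11: add ND@93 -> ring=[2:NB,93:ND,98:NC]
Op 12: route key 66: smallest pos >= 66 is 93 -> ND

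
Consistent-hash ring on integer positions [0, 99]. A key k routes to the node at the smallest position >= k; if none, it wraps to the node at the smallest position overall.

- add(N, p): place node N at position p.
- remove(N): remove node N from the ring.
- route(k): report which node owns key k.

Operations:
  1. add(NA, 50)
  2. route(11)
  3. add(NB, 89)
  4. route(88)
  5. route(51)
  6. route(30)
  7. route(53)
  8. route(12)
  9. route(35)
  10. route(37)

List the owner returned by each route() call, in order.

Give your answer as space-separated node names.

Answer: NA NB NB NA NB NA NA NA

Derivation:
Op 1: add NA@50 -> ring=[50:NA]
Op 2: route key 11: smallest pos >= 11 is 50 -> NA
Op 3: add NB@89 -> ring=[50:NA,89:NB]
Op 4: route key 88: smallest pos >= 88 is 89 -> NB
Op 5: route key 51: smallest pos >= 51 is 89 -> NB
Op 6: route key 30: smallest pos >= 30 is 50 -> NA
Op 7: route key 53: smallest pos >= 53 is 89 -> NB
Op 8: route key 12: smallest pos >= 12 is 50 -> NA
Op 9: route key 35: smallest pos >= 35 is 50 -> NA
Op 10: route key 37: smallest pos >= 37 is 50 -> NA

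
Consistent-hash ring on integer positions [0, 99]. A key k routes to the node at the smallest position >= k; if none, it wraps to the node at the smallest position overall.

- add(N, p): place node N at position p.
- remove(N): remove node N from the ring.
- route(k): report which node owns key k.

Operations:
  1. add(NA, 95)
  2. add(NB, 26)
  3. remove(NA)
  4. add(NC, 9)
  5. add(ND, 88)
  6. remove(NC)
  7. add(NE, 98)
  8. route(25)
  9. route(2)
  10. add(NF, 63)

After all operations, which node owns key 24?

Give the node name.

Op 1: add NA@95 -> ring=[95:NA]
Op 2: add NB@26 -> ring=[26:NB,95:NA]
Op 3: remove NA -> ring=[26:NB]
Op 4: add NC@9 -> ring=[9:NC,26:NB]
Op 5: add ND@88 -> ring=[9:NC,26:NB,88:ND]
Op 6: remove NC -> ring=[26:NB,88:ND]
Op 7: add NE@98 -> ring=[26:NB,88:ND,98:NE]
Op 8: route key 25: smallest pos >= 25 is 26 -> NB
Op 9: route key 2: smallest pos >= 2 is 26 -> NB
Op 10: add NF@63 -> ring=[26:NB,63:NF,88:ND,98:NE]
Final route key 24: smallest pos >= 24 is 26 -> NB

Answer: NB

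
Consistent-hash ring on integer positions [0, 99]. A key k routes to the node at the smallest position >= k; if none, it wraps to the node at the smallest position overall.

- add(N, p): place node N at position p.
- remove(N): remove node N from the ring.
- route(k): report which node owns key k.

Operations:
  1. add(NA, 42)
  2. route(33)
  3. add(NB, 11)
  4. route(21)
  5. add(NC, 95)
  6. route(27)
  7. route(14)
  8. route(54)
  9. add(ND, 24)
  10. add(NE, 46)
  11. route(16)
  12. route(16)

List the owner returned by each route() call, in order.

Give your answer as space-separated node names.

Answer: NA NA NA NA NC ND ND

Derivation:
Op 1: add NA@42 -> ring=[42:NA]
Op 2: route key 33: smallest pos >= 33 is 42 -> NA
Op 3: add NB@11 -> ring=[11:NB,42:NA]
Op 4: route key 21: smallest pos >= 21 is 42 -> NA
Op 5: add NC@95 -> ring=[11:NB,42:NA,95:NC]
Op 6: route key 27: smallest pos >= 27 is 42 -> NA
Op 7: route key 14: smallest pos >= 14 is 42 -> NA
Op 8: route key 54: smallest pos >= 54 is 95 -> NC
Op 9: add ND@24 -> ring=[11:NB,24:ND,42:NA,95:NC]
Op 10: add NE@46 -> ring=[11:NB,24:ND,42:NA,46:NE,95:NC]
Op 11: route key 16: smallest pos >= 16 is 24 -> ND
Op 12: route key 16: smallest pos >= 16 is 24 -> ND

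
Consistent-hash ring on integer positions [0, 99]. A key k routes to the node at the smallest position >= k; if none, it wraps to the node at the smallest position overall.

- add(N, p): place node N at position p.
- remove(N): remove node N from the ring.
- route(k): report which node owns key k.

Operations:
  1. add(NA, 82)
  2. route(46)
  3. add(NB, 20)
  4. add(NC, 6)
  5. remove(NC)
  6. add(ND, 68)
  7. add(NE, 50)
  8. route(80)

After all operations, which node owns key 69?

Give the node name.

Op 1: add NA@82 -> ring=[82:NA]
Op 2: route key 46: smallest pos >= 46 is 82 -> NA
Op 3: add NB@20 -> ring=[20:NB,82:NA]
Op 4: add NC@6 -> ring=[6:NC,20:NB,82:NA]
Op 5: remove NC -> ring=[20:NB,82:NA]
Op 6: add ND@68 -> ring=[20:NB,68:ND,82:NA]
Op 7: add NE@50 -> ring=[20:NB,50:NE,68:ND,82:NA]
Op 8: route key 80: smallest pos >= 80 is 82 -> NA
Final route key 69: smallest pos >= 69 is 82 -> NA

Answer: NA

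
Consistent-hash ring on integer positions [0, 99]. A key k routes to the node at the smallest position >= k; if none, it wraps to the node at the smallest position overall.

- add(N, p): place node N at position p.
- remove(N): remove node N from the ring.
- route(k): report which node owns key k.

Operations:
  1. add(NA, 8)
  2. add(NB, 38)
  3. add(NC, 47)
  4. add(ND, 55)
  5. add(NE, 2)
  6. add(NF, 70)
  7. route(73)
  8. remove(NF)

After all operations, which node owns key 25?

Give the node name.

Answer: NB

Derivation:
Op 1: add NA@8 -> ring=[8:NA]
Op 2: add NB@38 -> ring=[8:NA,38:NB]
Op 3: add NC@47 -> ring=[8:NA,38:NB,47:NC]
Op 4: add ND@55 -> ring=[8:NA,38:NB,47:NC,55:ND]
Op 5: add NE@2 -> ring=[2:NE,8:NA,38:NB,47:NC,55:ND]
Op 6: add NF@70 -> ring=[2:NE,8:NA,38:NB,47:NC,55:ND,70:NF]
Op 7: route key 73: none >= 73, wrap to smallest pos 2 -> NE
Op 8: remove NF -> ring=[2:NE,8:NA,38:NB,47:NC,55:ND]
Final route key 25: smallest pos >= 25 is 38 -> NB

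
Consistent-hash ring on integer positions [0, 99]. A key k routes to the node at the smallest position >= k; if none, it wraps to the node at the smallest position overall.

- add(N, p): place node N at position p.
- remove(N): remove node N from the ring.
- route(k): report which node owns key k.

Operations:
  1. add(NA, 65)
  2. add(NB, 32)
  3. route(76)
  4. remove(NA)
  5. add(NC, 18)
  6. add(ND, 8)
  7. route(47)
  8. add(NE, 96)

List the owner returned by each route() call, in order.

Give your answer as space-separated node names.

Op 1: add NA@65 -> ring=[65:NA]
Op 2: add NB@32 -> ring=[32:NB,65:NA]
Op 3: route key 76: none >= 76, wrap to smallest pos 32 -> NB
Op 4: remove NA -> ring=[32:NB]
Op 5: add NC@18 -> ring=[18:NC,32:NB]
Op 6: add ND@8 -> ring=[8:ND,18:NC,32:NB]
Op 7: route key 47: none >= 47, wrap to smallest pos 8 -> ND
Op 8: add NE@96 -> ring=[8:ND,18:NC,32:NB,96:NE]

Answer: NB ND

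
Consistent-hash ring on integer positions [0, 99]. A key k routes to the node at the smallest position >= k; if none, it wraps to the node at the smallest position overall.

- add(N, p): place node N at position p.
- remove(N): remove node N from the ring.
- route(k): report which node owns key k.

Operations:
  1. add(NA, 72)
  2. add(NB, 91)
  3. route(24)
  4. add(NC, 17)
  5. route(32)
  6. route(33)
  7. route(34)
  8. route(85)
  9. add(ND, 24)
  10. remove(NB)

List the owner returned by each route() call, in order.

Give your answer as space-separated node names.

Op 1: add NA@72 -> ring=[72:NA]
Op 2: add NB@91 -> ring=[72:NA,91:NB]
Op 3: route key 24: smallest pos >= 24 is 72 -> NA
Op 4: add NC@17 -> ring=[17:NC,72:NA,91:NB]
Op 5: route key 32: smallest pos >= 32 is 72 -> NA
Op 6: route key 33: smallest pos >= 33 is 72 -> NA
Op 7: route key 34: smallest pos >= 34 is 72 -> NA
Op 8: route key 85: smallest pos >= 85 is 91 -> NB
Op 9: add ND@24 -> ring=[17:NC,24:ND,72:NA,91:NB]
Op 10: remove NB -> ring=[17:NC,24:ND,72:NA]

Answer: NA NA NA NA NB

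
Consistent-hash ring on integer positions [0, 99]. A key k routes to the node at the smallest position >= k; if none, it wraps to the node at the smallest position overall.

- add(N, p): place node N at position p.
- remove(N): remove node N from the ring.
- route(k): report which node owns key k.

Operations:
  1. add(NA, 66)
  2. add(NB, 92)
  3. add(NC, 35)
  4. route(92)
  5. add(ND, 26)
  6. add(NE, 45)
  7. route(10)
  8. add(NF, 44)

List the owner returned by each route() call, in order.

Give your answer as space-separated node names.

Answer: NB ND

Derivation:
Op 1: add NA@66 -> ring=[66:NA]
Op 2: add NB@92 -> ring=[66:NA,92:NB]
Op 3: add NC@35 -> ring=[35:NC,66:NA,92:NB]
Op 4: route key 92: smallest pos >= 92 is 92 -> NB
Op 5: add ND@26 -> ring=[26:ND,35:NC,66:NA,92:NB]
Op 6: add NE@45 -> ring=[26:ND,35:NC,45:NE,66:NA,92:NB]
Op 7: route key 10: smallest pos >= 10 is 26 -> ND
Op 8: add NF@44 -> ring=[26:ND,35:NC,44:NF,45:NE,66:NA,92:NB]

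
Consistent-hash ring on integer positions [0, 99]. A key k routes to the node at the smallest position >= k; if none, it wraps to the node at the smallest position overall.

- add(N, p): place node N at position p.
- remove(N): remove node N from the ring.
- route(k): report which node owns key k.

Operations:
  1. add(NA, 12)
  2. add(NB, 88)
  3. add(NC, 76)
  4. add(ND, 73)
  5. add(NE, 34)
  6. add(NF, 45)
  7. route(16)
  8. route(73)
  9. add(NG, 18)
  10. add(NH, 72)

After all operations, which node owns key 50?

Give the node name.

Op 1: add NA@12 -> ring=[12:NA]
Op 2: add NB@88 -> ring=[12:NA,88:NB]
Op 3: add NC@76 -> ring=[12:NA,76:NC,88:NB]
Op 4: add ND@73 -> ring=[12:NA,73:ND,76:NC,88:NB]
Op 5: add NE@34 -> ring=[12:NA,34:NE,73:ND,76:NC,88:NB]
Op 6: add NF@45 -> ring=[12:NA,34:NE,45:NF,73:ND,76:NC,88:NB]
Op 7: route key 16: smallest pos >= 16 is 34 -> NE
Op 8: route key 73: smallest pos >= 73 is 73 -> ND
Op 9: add NG@18 -> ring=[12:NA,18:NG,34:NE,45:NF,73:ND,76:NC,88:NB]
Op 10: add NH@72 -> ring=[12:NA,18:NG,34:NE,45:NF,72:NH,73:ND,76:NC,88:NB]
Final route key 50: smallest pos >= 50 is 72 -> NH

Answer: NH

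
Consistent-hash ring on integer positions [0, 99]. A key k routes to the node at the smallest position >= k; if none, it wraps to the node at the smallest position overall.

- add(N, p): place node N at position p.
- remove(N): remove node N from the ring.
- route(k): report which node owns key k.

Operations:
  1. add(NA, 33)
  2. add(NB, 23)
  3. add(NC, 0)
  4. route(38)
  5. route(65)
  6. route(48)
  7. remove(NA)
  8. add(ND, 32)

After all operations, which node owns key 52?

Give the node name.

Answer: NC

Derivation:
Op 1: add NA@33 -> ring=[33:NA]
Op 2: add NB@23 -> ring=[23:NB,33:NA]
Op 3: add NC@0 -> ring=[0:NC,23:NB,33:NA]
Op 4: route key 38: none >= 38, wrap to smallest pos 0 -> NC
Op 5: route key 65: none >= 65, wrap to smallest pos 0 -> NC
Op 6: route key 48: none >= 48, wrap to smallest pos 0 -> NC
Op 7: remove NA -> ring=[0:NC,23:NB]
Op 8: add ND@32 -> ring=[0:NC,23:NB,32:ND]
Final route key 52: none >= 52, wrap to smallest pos 0 -> NC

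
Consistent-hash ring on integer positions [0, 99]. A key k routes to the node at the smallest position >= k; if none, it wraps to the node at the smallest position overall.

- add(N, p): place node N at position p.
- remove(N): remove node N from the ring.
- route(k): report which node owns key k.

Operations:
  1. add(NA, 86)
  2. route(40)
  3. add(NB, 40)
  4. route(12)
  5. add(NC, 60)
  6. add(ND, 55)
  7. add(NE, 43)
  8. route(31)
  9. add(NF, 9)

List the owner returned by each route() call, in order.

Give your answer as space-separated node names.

Answer: NA NB NB

Derivation:
Op 1: add NA@86 -> ring=[86:NA]
Op 2: route key 40: smallest pos >= 40 is 86 -> NA
Op 3: add NB@40 -> ring=[40:NB,86:NA]
Op 4: route key 12: smallest pos >= 12 is 40 -> NB
Op 5: add NC@60 -> ring=[40:NB,60:NC,86:NA]
Op 6: add ND@55 -> ring=[40:NB,55:ND,60:NC,86:NA]
Op 7: add NE@43 -> ring=[40:NB,43:NE,55:ND,60:NC,86:NA]
Op 8: route key 31: smallest pos >= 31 is 40 -> NB
Op 9: add NF@9 -> ring=[9:NF,40:NB,43:NE,55:ND,60:NC,86:NA]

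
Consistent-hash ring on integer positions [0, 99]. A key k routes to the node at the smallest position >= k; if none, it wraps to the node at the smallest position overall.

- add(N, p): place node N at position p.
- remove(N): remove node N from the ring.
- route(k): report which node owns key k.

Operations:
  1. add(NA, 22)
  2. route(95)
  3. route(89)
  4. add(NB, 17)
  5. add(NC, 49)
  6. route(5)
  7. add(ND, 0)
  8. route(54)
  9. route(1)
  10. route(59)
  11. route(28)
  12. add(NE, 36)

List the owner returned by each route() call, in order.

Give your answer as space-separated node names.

Op 1: add NA@22 -> ring=[22:NA]
Op 2: route key 95: none >= 95, wrap to smallest pos 22 -> NA
Op 3: route key 89: none >= 89, wrap to smallest pos 22 -> NA
Op 4: add NB@17 -> ring=[17:NB,22:NA]
Op 5: add NC@49 -> ring=[17:NB,22:NA,49:NC]
Op 6: route key 5: smallest pos >= 5 is 17 -> NB
Op 7: add ND@0 -> ring=[0:ND,17:NB,22:NA,49:NC]
Op 8: route key 54: none >= 54, wrap to smallest pos 0 -> ND
Op 9: route key 1: smallest pos >= 1 is 17 -> NB
Op 10: route key 59: none >= 59, wrap to smallest pos 0 -> ND
Op 11: route key 28: smallest pos >= 28 is 49 -> NC
Op 12: add NE@36 -> ring=[0:ND,17:NB,22:NA,36:NE,49:NC]

Answer: NA NA NB ND NB ND NC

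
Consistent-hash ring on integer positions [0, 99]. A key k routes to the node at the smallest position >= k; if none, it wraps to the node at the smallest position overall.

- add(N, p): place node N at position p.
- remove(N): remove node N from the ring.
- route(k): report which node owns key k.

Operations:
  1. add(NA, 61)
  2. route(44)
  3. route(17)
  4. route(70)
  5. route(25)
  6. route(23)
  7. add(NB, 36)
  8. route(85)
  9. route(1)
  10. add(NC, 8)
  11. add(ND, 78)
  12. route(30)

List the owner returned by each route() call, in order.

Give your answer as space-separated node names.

Answer: NA NA NA NA NA NB NB NB

Derivation:
Op 1: add NA@61 -> ring=[61:NA]
Op 2: route key 44: smallest pos >= 44 is 61 -> NA
Op 3: route key 17: smallest pos >= 17 is 61 -> NA
Op 4: route key 70: none >= 70, wrap to smallest pos 61 -> NA
Op 5: route key 25: smallest pos >= 25 is 61 -> NA
Op 6: route key 23: smallest pos >= 23 is 61 -> NA
Op 7: add NB@36 -> ring=[36:NB,61:NA]
Op 8: route key 85: none >= 85, wrap to smallest pos 36 -> NB
Op 9: route key 1: smallest pos >= 1 is 36 -> NB
Op 10: add NC@8 -> ring=[8:NC,36:NB,61:NA]
Op 11: add ND@78 -> ring=[8:NC,36:NB,61:NA,78:ND]
Op 12: route key 30: smallest pos >= 30 is 36 -> NB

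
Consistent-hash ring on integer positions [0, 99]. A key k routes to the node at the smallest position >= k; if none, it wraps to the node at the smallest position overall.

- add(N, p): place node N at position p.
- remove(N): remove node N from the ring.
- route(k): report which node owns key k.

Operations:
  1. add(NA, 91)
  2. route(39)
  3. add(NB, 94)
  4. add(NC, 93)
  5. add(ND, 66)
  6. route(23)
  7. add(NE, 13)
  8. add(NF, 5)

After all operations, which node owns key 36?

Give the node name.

Answer: ND

Derivation:
Op 1: add NA@91 -> ring=[91:NA]
Op 2: route key 39: smallest pos >= 39 is 91 -> NA
Op 3: add NB@94 -> ring=[91:NA,94:NB]
Op 4: add NC@93 -> ring=[91:NA,93:NC,94:NB]
Op 5: add ND@66 -> ring=[66:ND,91:NA,93:NC,94:NB]
Op 6: route key 23: smallest pos >= 23 is 66 -> ND
Op 7: add NE@13 -> ring=[13:NE,66:ND,91:NA,93:NC,94:NB]
Op 8: add NF@5 -> ring=[5:NF,13:NE,66:ND,91:NA,93:NC,94:NB]
Final route key 36: smallest pos >= 36 is 66 -> ND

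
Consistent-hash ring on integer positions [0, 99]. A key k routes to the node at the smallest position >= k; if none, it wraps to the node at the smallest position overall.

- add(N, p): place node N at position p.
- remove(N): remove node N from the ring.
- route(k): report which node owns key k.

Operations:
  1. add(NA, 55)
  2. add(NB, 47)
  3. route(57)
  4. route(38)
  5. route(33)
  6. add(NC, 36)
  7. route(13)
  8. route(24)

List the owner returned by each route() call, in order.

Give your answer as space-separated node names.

Answer: NB NB NB NC NC

Derivation:
Op 1: add NA@55 -> ring=[55:NA]
Op 2: add NB@47 -> ring=[47:NB,55:NA]
Op 3: route key 57: none >= 57, wrap to smallest pos 47 -> NB
Op 4: route key 38: smallest pos >= 38 is 47 -> NB
Op 5: route key 33: smallest pos >= 33 is 47 -> NB
Op 6: add NC@36 -> ring=[36:NC,47:NB,55:NA]
Op 7: route key 13: smallest pos >= 13 is 36 -> NC
Op 8: route key 24: smallest pos >= 24 is 36 -> NC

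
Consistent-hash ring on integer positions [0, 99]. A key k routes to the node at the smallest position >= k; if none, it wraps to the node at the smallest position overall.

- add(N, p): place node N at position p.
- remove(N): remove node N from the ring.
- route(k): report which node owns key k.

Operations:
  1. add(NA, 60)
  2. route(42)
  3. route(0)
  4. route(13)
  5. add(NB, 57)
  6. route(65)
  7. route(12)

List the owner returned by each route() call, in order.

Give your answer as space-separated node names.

Answer: NA NA NA NB NB

Derivation:
Op 1: add NA@60 -> ring=[60:NA]
Op 2: route key 42: smallest pos >= 42 is 60 -> NA
Op 3: route key 0: smallest pos >= 0 is 60 -> NA
Op 4: route key 13: smallest pos >= 13 is 60 -> NA
Op 5: add NB@57 -> ring=[57:NB,60:NA]
Op 6: route key 65: none >= 65, wrap to smallest pos 57 -> NB
Op 7: route key 12: smallest pos >= 12 is 57 -> NB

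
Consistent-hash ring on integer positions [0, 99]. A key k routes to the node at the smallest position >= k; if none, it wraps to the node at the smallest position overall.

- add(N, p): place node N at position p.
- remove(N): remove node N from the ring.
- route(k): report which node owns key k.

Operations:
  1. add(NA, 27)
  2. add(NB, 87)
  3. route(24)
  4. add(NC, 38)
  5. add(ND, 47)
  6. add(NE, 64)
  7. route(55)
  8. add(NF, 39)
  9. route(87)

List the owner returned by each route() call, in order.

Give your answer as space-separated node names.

Op 1: add NA@27 -> ring=[27:NA]
Op 2: add NB@87 -> ring=[27:NA,87:NB]
Op 3: route key 24: smallest pos >= 24 is 27 -> NA
Op 4: add NC@38 -> ring=[27:NA,38:NC,87:NB]
Op 5: add ND@47 -> ring=[27:NA,38:NC,47:ND,87:NB]
Op 6: add NE@64 -> ring=[27:NA,38:NC,47:ND,64:NE,87:NB]
Op 7: route key 55: smallest pos >= 55 is 64 -> NE
Op 8: add NF@39 -> ring=[27:NA,38:NC,39:NF,47:ND,64:NE,87:NB]
Op 9: route key 87: smallest pos >= 87 is 87 -> NB

Answer: NA NE NB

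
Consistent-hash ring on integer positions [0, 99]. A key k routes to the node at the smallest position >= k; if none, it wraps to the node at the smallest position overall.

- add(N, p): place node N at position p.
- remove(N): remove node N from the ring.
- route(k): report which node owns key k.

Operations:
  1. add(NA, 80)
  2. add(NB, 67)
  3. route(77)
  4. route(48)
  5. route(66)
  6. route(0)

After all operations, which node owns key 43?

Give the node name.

Op 1: add NA@80 -> ring=[80:NA]
Op 2: add NB@67 -> ring=[67:NB,80:NA]
Op 3: route key 77: smallest pos >= 77 is 80 -> NA
Op 4: route key 48: smallest pos >= 48 is 67 -> NB
Op 5: route key 66: smallest pos >= 66 is 67 -> NB
Op 6: route key 0: smallest pos >= 0 is 67 -> NB
Final route key 43: smallest pos >= 43 is 67 -> NB

Answer: NB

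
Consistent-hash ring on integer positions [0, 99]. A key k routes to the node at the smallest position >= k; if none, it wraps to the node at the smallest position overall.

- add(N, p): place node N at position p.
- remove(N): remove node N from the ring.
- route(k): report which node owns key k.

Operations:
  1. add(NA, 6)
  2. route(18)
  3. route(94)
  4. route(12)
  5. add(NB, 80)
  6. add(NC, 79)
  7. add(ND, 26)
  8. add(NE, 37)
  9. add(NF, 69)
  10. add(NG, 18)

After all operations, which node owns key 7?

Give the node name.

Op 1: add NA@6 -> ring=[6:NA]
Op 2: route key 18: none >= 18, wrap to smallest pos 6 -> NA
Op 3: route key 94: none >= 94, wrap to smallest pos 6 -> NA
Op 4: route key 12: none >= 12, wrap to smallest pos 6 -> NA
Op 5: add NB@80 -> ring=[6:NA,80:NB]
Op 6: add NC@79 -> ring=[6:NA,79:NC,80:NB]
Op 7: add ND@26 -> ring=[6:NA,26:ND,79:NC,80:NB]
Op 8: add NE@37 -> ring=[6:NA,26:ND,37:NE,79:NC,80:NB]
Op 9: add NF@69 -> ring=[6:NA,26:ND,37:NE,69:NF,79:NC,80:NB]
Op 10: add NG@18 -> ring=[6:NA,18:NG,26:ND,37:NE,69:NF,79:NC,80:NB]
Final route key 7: smallest pos >= 7 is 18 -> NG

Answer: NG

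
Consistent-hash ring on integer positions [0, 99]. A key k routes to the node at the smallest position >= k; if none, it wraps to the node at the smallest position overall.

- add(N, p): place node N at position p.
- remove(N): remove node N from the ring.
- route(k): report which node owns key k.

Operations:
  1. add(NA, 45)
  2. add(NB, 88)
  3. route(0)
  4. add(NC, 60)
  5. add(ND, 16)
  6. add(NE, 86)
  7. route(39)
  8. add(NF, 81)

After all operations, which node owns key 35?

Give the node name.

Answer: NA

Derivation:
Op 1: add NA@45 -> ring=[45:NA]
Op 2: add NB@88 -> ring=[45:NA,88:NB]
Op 3: route key 0: smallest pos >= 0 is 45 -> NA
Op 4: add NC@60 -> ring=[45:NA,60:NC,88:NB]
Op 5: add ND@16 -> ring=[16:ND,45:NA,60:NC,88:NB]
Op 6: add NE@86 -> ring=[16:ND,45:NA,60:NC,86:NE,88:NB]
Op 7: route key 39: smallest pos >= 39 is 45 -> NA
Op 8: add NF@81 -> ring=[16:ND,45:NA,60:NC,81:NF,86:NE,88:NB]
Final route key 35: smallest pos >= 35 is 45 -> NA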